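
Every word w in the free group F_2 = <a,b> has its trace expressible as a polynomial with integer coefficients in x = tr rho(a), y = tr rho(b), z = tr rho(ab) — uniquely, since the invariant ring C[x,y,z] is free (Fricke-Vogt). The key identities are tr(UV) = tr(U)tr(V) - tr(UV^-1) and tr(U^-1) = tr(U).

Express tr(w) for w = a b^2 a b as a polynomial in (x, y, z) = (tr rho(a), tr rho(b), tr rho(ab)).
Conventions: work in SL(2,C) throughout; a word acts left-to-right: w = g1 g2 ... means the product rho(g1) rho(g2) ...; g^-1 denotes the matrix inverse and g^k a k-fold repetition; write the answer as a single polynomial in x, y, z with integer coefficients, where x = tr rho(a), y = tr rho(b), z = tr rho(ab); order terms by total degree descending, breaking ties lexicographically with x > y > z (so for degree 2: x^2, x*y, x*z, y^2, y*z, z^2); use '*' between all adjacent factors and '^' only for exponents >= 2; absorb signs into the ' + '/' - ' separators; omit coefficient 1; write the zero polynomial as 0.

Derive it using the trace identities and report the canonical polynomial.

y*z^2 - x*z - y

so tr(a b a b) = tr(a b)*tr(a b) - tr(1)   [split at repeated a] = z^2 - 2
tr(a b a) = tr(a)*tr(b a) - tr(b) = x*z - y
tr(a b^2 a b) = tr(b)*tr(a b a b) - tr(a b a) = y*z^2 - x*z - y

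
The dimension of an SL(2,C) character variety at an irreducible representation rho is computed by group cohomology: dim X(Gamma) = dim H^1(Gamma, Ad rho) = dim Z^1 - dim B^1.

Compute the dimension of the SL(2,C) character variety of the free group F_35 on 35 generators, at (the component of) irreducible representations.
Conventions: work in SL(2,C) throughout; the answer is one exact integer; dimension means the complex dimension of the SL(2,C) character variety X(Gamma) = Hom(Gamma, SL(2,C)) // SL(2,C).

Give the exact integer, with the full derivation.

Gamma = F_35 has 35 generators and no relators.
Z^1(Gamma, Ad rho) = (sl_2)^35: a cocycle is a free choice of one sl_2 vector per generator, so dim Z^1 = 3*35 = 105.
dim B^1 = 3: the coboundary map is injective because an irreducible image has centralizer 0 in sl_2.
dim X = dim H^1 = dim Z^1 - dim B^1 = 105 - 3 = 102.

102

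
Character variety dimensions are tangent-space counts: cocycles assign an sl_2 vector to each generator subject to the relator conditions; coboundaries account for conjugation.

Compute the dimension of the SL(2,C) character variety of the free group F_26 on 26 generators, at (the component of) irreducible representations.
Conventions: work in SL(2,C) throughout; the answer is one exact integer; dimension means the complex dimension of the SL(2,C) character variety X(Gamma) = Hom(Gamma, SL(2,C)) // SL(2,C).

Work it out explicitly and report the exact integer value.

75

Here Gamma is free of rank 26 — no relator constrains a cocycle.
A cocycle picks one sl_2 vector per generator freely, giving dim Z^1 = 3*26 = 78.
Irreducibility makes the coboundary map sl_2 -> Z^1 injective (trivial centralizer), so dim B^1 = 3.
dim X = dim H^1 = dim Z^1 - dim B^1 = 78 - 3 = 75.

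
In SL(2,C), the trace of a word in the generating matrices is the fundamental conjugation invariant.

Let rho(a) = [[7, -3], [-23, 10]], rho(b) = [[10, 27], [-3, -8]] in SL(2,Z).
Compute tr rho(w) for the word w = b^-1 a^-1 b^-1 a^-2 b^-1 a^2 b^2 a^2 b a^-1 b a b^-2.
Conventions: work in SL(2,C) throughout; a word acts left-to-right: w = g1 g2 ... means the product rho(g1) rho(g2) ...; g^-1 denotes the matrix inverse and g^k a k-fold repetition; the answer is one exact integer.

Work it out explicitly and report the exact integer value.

rho(b^-1) = [[-8, -27], [3, 10]]
... * rho(a^-1) = [[10, 3], [23, 7]]  ->  [[-701, -213], [260, 79]]
... * rho(b^-1) = [[-8, -27], [3, 10]]  ->  [[4969, 16797], [-1843, -6230]]
... * rho(a^-1) = [[10, 3], [23, 7]]  ->  [[436021, 132486], [-161720, -49139]]
... * rho(a^-1) = [[10, 3], [23, 7]]  ->  [[7407388, 2235465], [-2747397, -829133]]
... * rho(b^-1) = [[-8, -27], [3, 10]]  ->  [[-52552709, -177644826], [19491777, 65888389]]
... * rho(a) = [[7, -3], [-23, 10]]  ->  [[3717962035, -1618790133], [-1378990508, 600408559]]
... * rho(a) = [[7, -3], [-23, 10]]  ->  [[63257907304, -27341787435], [-23462330413, 10141057114]]
... * rho(b) = [[10, 27], [-3, -8]]  ->  [[714604435345, 1926697796688], [-265046475472, -714611378063]]
... * rho(b) = [[10, 27], [-3, -8]]  ->  [[1365950963386, 3880737380811], [-506630620531, -1439363813240]]
... * rho(a) = [[7, -3], [-23, 10]]  ->  [[-79695303014951, 34709520917952], [29558953360803, -12873746270807]]
... * rho(a) = [[7, -3], [-23, 10]]  ->  [[-1356186102217553, 586181118224373], [503008837754182, -217414322790479]]
... * rho(b) = [[10, 27], [-3, -8]]  ->  [[-15320404376848649, -41306473705668915], [5682331345913257, 15320553201686746]]
... * rho(a^-1) = [[10, 3], [23, 7]]  ->  [[-1103252938998871535, -335106529070228352], [409196037097927728, 124290866449546993]]
... * rho(b) = [[10, 27], [-3, -8]]  ->  [[-10027209802778030294, -27106977120407704629], [3719087771630636301, 10053966070047672712]]
... * rho(a) = [[7, -3], [-23, 10]]  ->  [[553270005149930994409, -240988141795742955408], [-205207605209682018269, 89382397385584818217]]
... * rho(b^-1) = [[-8, -27], [3, 10]]  ->  [[-5149124466586676821496, -17348171557005566403123], [1909808033834210600803, 6434429314517262675433]]
... * rho(b^-1) = [[-8, -27], [3, 10]]  ->  [[-10851518938323284637401, -34455354972215389850838], [4024823672878103219875, 12779476231648940532649]]
tr = -10851518938323284637401 + 12779476231648940532649 = 1927957293325655895248

1927957293325655895248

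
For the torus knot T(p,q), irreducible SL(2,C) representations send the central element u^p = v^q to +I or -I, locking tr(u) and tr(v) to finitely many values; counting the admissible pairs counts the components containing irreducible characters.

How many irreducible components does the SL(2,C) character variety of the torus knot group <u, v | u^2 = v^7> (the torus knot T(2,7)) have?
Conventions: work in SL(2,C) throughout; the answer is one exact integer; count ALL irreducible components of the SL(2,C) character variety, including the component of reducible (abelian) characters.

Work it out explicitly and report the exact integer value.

In the torus knot group T(2,7), u^2 = v^7 is central, so an irreducible representation sends it to +I or -I (Schur).
This locks tr(u) to 2*cos(pi*alpha/2), alpha in 1..1, and tr(v) to 2*cos(pi*beta/7), beta in 1..6, on each component of irreducible characters.
u^2 = (-1)^alpha I and v^7 = (-1)^beta I must agree, so alpha and beta have equal parity.
Counting: 1 odd alphas x 3 odd betas + 0 even alphas x 3 even betas = 3 + 0 = 3.
components with irreducible characters: 3; plus the single component of reducible (abelian) characters: total 4.

4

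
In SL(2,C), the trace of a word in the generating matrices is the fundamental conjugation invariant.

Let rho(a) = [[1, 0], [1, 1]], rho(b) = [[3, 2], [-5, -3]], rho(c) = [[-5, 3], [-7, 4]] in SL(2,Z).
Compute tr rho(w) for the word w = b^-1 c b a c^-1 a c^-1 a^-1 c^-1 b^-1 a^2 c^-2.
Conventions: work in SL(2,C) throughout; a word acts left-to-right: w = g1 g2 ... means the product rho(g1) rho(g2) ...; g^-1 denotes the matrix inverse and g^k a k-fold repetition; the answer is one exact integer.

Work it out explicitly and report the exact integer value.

rho(b^-1) = [[-3, -2], [5, 3]]
... * rho(c) = [[-5, 3], [-7, 4]]  ->  [[29, -17], [-46, 27]]
... * rho(b) = [[3, 2], [-5, -3]]  ->  [[172, 109], [-273, -173]]
... * rho(a) = [[1, 0], [1, 1]]  ->  [[281, 109], [-446, -173]]
... * rho(c^-1) = [[4, -3], [7, -5]]  ->  [[1887, -1388], [-2995, 2203]]
... * rho(a) = [[1, 0], [1, 1]]  ->  [[499, -1388], [-792, 2203]]
... * rho(c^-1) = [[4, -3], [7, -5]]  ->  [[-7720, 5443], [12253, -8639]]
... * rho(a^-1) = [[1, 0], [-1, 1]]  ->  [[-13163, 5443], [20892, -8639]]
... * rho(c^-1) = [[4, -3], [7, -5]]  ->  [[-14551, 12274], [23095, -19481]]
... * rho(b^-1) = [[-3, -2], [5, 3]]  ->  [[105023, 65924], [-166690, -104633]]
... * rho(a) = [[1, 0], [1, 1]]  ->  [[170947, 65924], [-271323, -104633]]
... * rho(a) = [[1, 0], [1, 1]]  ->  [[236871, 65924], [-375956, -104633]]
... * rho(c^-1) = [[4, -3], [7, -5]]  ->  [[1408952, -1040233], [-2236255, 1651033]]
... * rho(c^-1) = [[4, -3], [7, -5]]  ->  [[-1645823, 974309], [2612211, -1546400]]
tr = -1645823 + -1546400 = -3192223

-3192223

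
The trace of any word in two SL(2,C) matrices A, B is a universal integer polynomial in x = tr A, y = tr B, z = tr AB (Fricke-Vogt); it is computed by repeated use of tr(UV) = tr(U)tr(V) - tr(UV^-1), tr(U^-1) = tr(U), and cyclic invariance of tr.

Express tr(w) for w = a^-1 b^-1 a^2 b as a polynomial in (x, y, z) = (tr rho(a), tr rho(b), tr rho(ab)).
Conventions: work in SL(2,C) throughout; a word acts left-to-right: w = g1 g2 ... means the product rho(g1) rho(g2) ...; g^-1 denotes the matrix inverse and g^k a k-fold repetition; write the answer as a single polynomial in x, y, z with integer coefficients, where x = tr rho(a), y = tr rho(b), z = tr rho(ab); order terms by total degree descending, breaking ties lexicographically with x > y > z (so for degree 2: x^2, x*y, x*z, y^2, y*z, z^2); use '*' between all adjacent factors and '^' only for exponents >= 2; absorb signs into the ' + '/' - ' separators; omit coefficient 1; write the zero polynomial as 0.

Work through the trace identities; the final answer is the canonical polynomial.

-x^2*y*z + x^3 + x*y^2 + x*z^2 - 3*x

so tr(a^2) = tr(a)*tr(a) - tr(1)  (reduce the a square) = x^2 - 2
tr(a b a) = tr(a)*tr(b a) - tr(b)  (reduce the a square) = x*z - y
so tr(a^2 b a) = tr(a)*tr(a b a) - tr(a b)  (reduce the a square) = x^2*z - x*y - z
tr(b a b a) = tr(b a)*tr(b a) - tr(1)  (split on b) = z^2 - 2
so tr(b a b) = tr(b)*tr(a b) - tr(a)  (reduce the b square) = y*z - x
reduce: tr(a^2 b a b) = tr(a)*tr(b a b a) - tr(b a b)  (reduce the a square) = x*z^2 - y*z - x
tr(b^-1 a^2 b a) = tr(a^2 b a)*tr(b) - tr(a^2 b a b)  (eliminate b^-1) = x^2*y*z - x*y^2 - x*z^2 + x
tr(a^-1 b^-1 a^2 b) = tr(b^-1 a^2 b)*tr(a) - tr(b^-1 a^2 b a)  (eliminate a^-1) = -x^2*y*z + x^3 + x*y^2 + x*z^2 - 3*x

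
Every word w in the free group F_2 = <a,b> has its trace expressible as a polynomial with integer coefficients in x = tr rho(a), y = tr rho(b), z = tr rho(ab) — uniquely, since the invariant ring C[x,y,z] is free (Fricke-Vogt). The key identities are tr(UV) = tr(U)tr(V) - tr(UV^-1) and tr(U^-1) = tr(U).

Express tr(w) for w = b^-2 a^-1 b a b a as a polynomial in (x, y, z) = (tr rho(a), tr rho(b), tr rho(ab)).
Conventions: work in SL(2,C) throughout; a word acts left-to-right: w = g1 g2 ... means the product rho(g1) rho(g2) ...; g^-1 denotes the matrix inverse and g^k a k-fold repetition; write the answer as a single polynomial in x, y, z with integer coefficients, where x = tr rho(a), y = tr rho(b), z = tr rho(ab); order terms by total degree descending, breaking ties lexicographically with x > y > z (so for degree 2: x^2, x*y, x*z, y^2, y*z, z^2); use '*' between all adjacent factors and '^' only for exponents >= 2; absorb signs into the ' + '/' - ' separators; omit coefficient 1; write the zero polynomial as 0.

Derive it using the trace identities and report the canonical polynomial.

-x*y^2*z^2 + x^2*y*z + y^3*z + y*z^3 - 4*y*z + x

next, tr(a b a) = tr(a)*tr(b a) - tr(b)  (reduce the a square) = x*z - y
and tr(a b a b) = tr(a b)*tr(a b) - tr(1)  (split on a) = z^2 - 2
and tr(a b a b^-1) = tr(a b a)*tr(b) - tr(a b a b)  (eliminate b^-1) = x*y*z - y^2 - z^2 + 2
tr(b a b) = tr(b)*tr(a b) - tr(a)  (reduce the b square) = y*z - x
next, tr(a b a b a) = tr(a)*tr(b a b a) - tr(b a b)  (reduce the a square) = x*z^2 - y*z - x
next, tr(a b a b a b) = tr(b a b a)*tr(b a) - tr(a b)  (split on b) = z^3 - 3*z
next, tr(a b a b a b^-1) = tr(a b a b a)*tr(b) - tr(a b a b a b)  (eliminate b^-1) = x*y*z^2 - y^2*z - z^3 - x*y + 3*z
tr(b a b a b^-2 a) = tr(a b a b a b^-1)*tr(b) - tr(a b a b a)  (eliminate b^-1) = x*y^2*z^2 - y^3*z - y*z^3 - x*y^2 - x*z^2 + 4*y*z + x
tr(b^-2 a^-1 b a b a) = tr(b a b a b^-2)*tr(a) - tr(b a b a b^-2 a)  (eliminate a^-1) = -x*y^2*z^2 + x^2*y*z + y^3*z + y*z^3 - 4*y*z + x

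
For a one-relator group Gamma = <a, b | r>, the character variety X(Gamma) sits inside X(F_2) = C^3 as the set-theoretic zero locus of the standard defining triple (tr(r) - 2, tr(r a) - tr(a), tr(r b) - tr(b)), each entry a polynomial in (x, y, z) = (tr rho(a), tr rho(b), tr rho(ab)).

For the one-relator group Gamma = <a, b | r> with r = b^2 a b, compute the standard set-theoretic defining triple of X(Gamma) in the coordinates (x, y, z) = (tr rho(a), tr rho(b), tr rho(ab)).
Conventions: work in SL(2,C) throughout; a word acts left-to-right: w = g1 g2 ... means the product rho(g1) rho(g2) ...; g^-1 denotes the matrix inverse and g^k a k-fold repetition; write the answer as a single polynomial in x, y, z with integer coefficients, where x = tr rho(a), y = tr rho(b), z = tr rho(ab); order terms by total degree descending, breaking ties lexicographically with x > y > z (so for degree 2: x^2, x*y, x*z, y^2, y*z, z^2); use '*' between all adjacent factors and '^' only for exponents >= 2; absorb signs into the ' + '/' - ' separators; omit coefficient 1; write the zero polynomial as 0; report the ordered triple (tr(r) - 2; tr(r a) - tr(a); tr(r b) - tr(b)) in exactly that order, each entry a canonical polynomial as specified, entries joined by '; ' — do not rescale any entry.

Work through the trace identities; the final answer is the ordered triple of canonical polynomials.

trace(a b^2) = trace(b)*trace(a b) - trace(a) = y*z - x
trace(b^2 a b) = trace(b)*trace(a b^2) - trace(a b) = y^2*z - x*y - z
trace(a b a b) = trace(a b)*trace(a b) - trace(1)  (split on a) = z^2 - 2
trace(a b a) = trace(a)*trace(b a) - trace(b)  (reduce the a square) = x*z - y
trace(b^2 a b a) = trace(b)*trace(a b a b) - trace(a b a)  (reduce the b square) = y*z^2 - x*z - y
trace(b^2 a b^2) = trace(b)*trace(b a b^2) - trace(b a b)  (reduce the b square) = y^3*z - x*y^2 - 2*y*z + x
assemble the triple (trace(r) - 2; trace(r a) - x; trace(r b) - y)

y^2*z - x*y - z - 2; y*z^2 - x*z - x - y; y^3*z - x*y^2 - 2*y*z + x - y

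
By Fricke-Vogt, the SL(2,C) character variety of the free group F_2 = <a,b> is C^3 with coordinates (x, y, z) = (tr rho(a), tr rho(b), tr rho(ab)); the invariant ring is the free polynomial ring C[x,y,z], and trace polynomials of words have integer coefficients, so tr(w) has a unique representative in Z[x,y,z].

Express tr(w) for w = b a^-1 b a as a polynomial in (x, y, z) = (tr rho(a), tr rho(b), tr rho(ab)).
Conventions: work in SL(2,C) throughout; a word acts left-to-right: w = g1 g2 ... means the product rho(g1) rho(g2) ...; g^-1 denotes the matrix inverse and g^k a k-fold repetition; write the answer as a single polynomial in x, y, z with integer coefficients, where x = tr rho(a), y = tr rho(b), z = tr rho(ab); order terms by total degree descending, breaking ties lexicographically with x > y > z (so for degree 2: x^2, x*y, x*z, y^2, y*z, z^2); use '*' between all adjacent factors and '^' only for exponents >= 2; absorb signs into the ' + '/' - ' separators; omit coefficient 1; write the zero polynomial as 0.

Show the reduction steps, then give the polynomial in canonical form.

use: tr(b a b) = tr(b) tr(a b) - tr(a)  (reduce the b square) = y*z - x
apply: tr(b a b a) = tr(a b) tr(a b) - tr(1)  (split on a) = z^2 - 2
tr(b a^-1 b a) = tr(b a b) tr(a) - tr(b a b a)  (eliminate a^-1) = x*y*z - x^2 - z^2 + 2

x*y*z - x^2 - z^2 + 2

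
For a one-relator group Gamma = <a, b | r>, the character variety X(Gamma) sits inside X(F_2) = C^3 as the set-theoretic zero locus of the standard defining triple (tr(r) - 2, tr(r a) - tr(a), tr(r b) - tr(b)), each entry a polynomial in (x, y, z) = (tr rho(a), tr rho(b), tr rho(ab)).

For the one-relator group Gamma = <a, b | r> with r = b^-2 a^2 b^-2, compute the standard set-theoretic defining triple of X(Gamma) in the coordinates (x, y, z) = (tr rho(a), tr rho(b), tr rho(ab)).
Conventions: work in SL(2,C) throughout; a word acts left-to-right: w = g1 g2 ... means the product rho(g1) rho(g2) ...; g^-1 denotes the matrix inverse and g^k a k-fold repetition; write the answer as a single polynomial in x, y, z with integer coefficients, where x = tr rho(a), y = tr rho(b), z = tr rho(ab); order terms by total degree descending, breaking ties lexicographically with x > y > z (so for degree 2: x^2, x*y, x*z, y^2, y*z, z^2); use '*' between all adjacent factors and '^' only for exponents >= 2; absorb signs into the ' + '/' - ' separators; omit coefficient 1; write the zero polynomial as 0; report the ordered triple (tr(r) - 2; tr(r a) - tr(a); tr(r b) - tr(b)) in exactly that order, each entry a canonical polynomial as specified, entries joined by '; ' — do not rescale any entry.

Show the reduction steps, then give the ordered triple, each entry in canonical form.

next, trace(a^2) = trace(a) * trace(a) - trace(1)  (reduce the a square) = x^2 - 2
trace(a^2 b) = trace(a) * trace(b a) - trace(b)  (reduce the a square) = x*z - y
next, trace(a^2 b^-1) = trace(a^2) * trace(b) - trace(a^2 b)  (eliminate b^-1) = x^2*y - x*z - y
trace(b^-2 a^2) = trace(a^2 b^-1) * trace(b) - trace(a^2)  (eliminate b^-1) = x^2*y^2 - x*y*z - x^2 - y^2 + 2
trace(b^-2 a^2 b^-1) = trace(b^-2 a^2) * trace(b) - trace(b^-2 a^2 b)  (eliminate b^-1) = x^2*y^3 - x*y^2*z - 2*x^2*y - y^3 + x*z + 3*y
and trace(b^-2 a^2 b^-2) = trace(b^-2 a^2 b^-1) * trace(b) - trace(b^-2 a^2)  (eliminate b^-1) = x^2*y^4 - x*y^3*z - 3*x^2*y^2 - y^4 + 2*x*y*z + x^2 + 4*y^2 - 2
next, trace(a^3) = trace(a) * trace(a^2) - trace(a)  (reduce the a square) = x^3 - 3*x
trace(a^3 b) = trace(a) * trace(b a^2) - trace(b a)  (reduce the a square) = x^2*z - x*y - z
trace(a^2 b^-1 a) = trace(a^3) * trace(b) - trace(a^3 b)  (eliminate b^-1) = x^3*y - x^2*z - 2*x*y + z
next, trace(b a b a) = trace(a b) * trace(a b) - trace(1)  (split on a) = z^2 - 2
next, trace(b a b) = trace(b) * trace(a b) - trace(a)  (reduce the b square) = y*z - x
trace(a b a^2 b) = trace(a) * trace(b a b a) - trace(b a b)  (reduce the a square) = x*z^2 - y*z - x
trace(a^2 b^-1 a b) = trace(a b a^2) * trace(b) - trace(a b a^2 b)  (eliminate b^-1) = x^2*y*z - x*y^2 - x*z^2 + x
trace(a b^-1 a^2 b^-1) = trace(a^2 b^-1 a) * trace(b) - trace(a^2 b^-1 a b)  (eliminate b^-1) = x^3*y^2 - 2*x^2*y*z - x*y^2 + x*z^2 + y*z - x
and trace(a^2 b^-2 a b^-1) = trace(a b^-1 a^2 b^-1) * trace(b) - trace(a b^-1 a^2)  (eliminate b^-1) = x^3*y^3 - 2*x^2*y^2*z - x^3*y - x*y^3 + x*y*z^2 + x^2*z + y^2*z + x*y - z
next, trace(a^2 b^-2 a) = trace(b^-1 a^3) * trace(b) - trace(b^-1 a^3 b)  (eliminate b^-1) = x^3*y^2 - x^2*y*z - x^3 - 2*x*y^2 + y*z + 3*x
trace(b^-2 a^2 b^-2 a) = trace(a^2 b^-2 a b^-1) * trace(b) - trace(a^2 b^-2 a)  (eliminate b^-1) = x^3*y^4 - 2*x^2*y^3*z - 2*x^3*y^2 - x*y^4 + x*y^2*z^2 + 2*x^2*y*z + y^3*z + x^3 + 3*x*y^2 - 2*y*z - 3*x
assemble the triple (trace(r) - 2; trace(r a) - x; trace(r b) - y)

x^2*y^4 - x*y^3*z - 3*x^2*y^2 - y^4 + 2*x*y*z + x^2 + 4*y^2 - 4; x^3*y^4 - 2*x^2*y^3*z - 2*x^3*y^2 - x*y^4 + x*y^2*z^2 + 2*x^2*y*z + y^3*z + x^3 + 3*x*y^2 - 2*y*z - 4*x; x^2*y^3 - x*y^2*z - 2*x^2*y - y^3 + x*z + 2*y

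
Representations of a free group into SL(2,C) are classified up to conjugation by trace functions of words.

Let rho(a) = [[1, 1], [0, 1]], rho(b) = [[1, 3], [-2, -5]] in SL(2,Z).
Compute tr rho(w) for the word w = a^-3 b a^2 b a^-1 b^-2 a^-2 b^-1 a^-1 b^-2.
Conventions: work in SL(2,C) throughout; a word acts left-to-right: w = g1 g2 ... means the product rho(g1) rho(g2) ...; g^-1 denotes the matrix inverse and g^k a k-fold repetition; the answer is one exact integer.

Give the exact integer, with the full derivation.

rho(a^-1) = [[1, -1], [0, 1]]
... * rho(a^-1) = [[1, -1], [0, 1]]  ->  [[1, -2], [0, 1]]
... * rho(a^-1) = [[1, -1], [0, 1]]  ->  [[1, -3], [0, 1]]
... * rho(b) = [[1, 3], [-2, -5]]  ->  [[7, 18], [-2, -5]]
... * rho(a) = [[1, 1], [0, 1]]  ->  [[7, 25], [-2, -7]]
... * rho(a) = [[1, 1], [0, 1]]  ->  [[7, 32], [-2, -9]]
... * rho(b) = [[1, 3], [-2, -5]]  ->  [[-57, -139], [16, 39]]
... * rho(a^-1) = [[1, -1], [0, 1]]  ->  [[-57, -82], [16, 23]]
... * rho(b^-1) = [[-5, -3], [2, 1]]  ->  [[121, 89], [-34, -25]]
... * rho(b^-1) = [[-5, -3], [2, 1]]  ->  [[-427, -274], [120, 77]]
... * rho(a^-1) = [[1, -1], [0, 1]]  ->  [[-427, 153], [120, -43]]
... * rho(a^-1) = [[1, -1], [0, 1]]  ->  [[-427, 580], [120, -163]]
... * rho(b^-1) = [[-5, -3], [2, 1]]  ->  [[3295, 1861], [-926, -523]]
... * rho(a^-1) = [[1, -1], [0, 1]]  ->  [[3295, -1434], [-926, 403]]
... * rho(b^-1) = [[-5, -3], [2, 1]]  ->  [[-19343, -11319], [5436, 3181]]
... * rho(b^-1) = [[-5, -3], [2, 1]]  ->  [[74077, 46710], [-20818, -13127]]
tr = 74077 + -13127 = 60950

60950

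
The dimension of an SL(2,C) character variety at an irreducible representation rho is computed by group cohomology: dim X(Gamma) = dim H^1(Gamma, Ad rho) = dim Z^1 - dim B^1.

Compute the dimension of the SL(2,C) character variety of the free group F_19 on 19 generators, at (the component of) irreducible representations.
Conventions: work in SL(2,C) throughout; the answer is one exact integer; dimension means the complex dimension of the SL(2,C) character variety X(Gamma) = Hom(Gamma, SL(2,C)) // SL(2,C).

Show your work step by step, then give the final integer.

Here Gamma is free of rank 19 — no relator constrains a cocycle.
So Z^1 = (sl_2)^19 in full: dim Z^1 = 57.
At an irreducible rho the centralizer of the image in sl_2 is 0, so the coboundary map sl_2 -> Z^1 is injective: dim B^1 = 3.
dim H^1 = 57 - 3 = 54, which is dim X.

54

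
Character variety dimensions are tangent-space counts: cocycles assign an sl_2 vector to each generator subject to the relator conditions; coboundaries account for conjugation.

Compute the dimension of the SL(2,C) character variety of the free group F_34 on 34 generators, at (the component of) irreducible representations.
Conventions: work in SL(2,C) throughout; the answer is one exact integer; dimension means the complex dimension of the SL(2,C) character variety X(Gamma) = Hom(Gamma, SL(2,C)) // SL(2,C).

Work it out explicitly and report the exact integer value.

99

Here Gamma is free of rank 34 — no relator constrains a cocycle.
So Z^1 = (sl_2)^34 in full: dim Z^1 = 102.
At an irreducible rho the centralizer of the image in sl_2 is 0, so the coboundary map sl_2 -> Z^1 is injective: dim B^1 = 3.
dim H^1 = 102 - 3 = 99, which is dim X.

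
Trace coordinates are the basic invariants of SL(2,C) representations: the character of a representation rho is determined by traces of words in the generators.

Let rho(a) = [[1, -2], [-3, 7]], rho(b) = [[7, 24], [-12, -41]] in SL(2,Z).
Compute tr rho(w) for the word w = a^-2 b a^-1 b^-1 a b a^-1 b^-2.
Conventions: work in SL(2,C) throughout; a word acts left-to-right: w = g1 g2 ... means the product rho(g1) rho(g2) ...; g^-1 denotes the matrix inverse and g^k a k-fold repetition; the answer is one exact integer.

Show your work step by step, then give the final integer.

103932267608

rho(a^-1) = [[7, 2], [3, 1]]
... * rho(a^-1) = [[7, 2], [3, 1]]  ->  [[55, 16], [24, 7]]
... * rho(b) = [[7, 24], [-12, -41]]  ->  [[193, 664], [84, 289]]
... * rho(a^-1) = [[7, 2], [3, 1]]  ->  [[3343, 1050], [1455, 457]]
... * rho(b^-1) = [[-41, -24], [12, 7]]  ->  [[-124463, -72882], [-54171, -31721]]
... * rho(a) = [[1, -2], [-3, 7]]  ->  [[94183, -261248], [40992, -113705]]
... * rho(b) = [[7, 24], [-12, -41]]  ->  [[3794257, 12971560], [1651404, 5645713]]
... * rho(a^-1) = [[7, 2], [3, 1]]  ->  [[65474479, 20560074], [28496967, 8948521]]
... * rho(b^-1) = [[-41, -24], [12, 7]]  ->  [[-2437732751, -1427466978], [-1060993395, -621287561]]
... * rho(b^-1) = [[-41, -24], [12, 7]]  ->  [[82817439055, 48513317178], [36045278463, 21114828553]]
tr = 82817439055 + 21114828553 = 103932267608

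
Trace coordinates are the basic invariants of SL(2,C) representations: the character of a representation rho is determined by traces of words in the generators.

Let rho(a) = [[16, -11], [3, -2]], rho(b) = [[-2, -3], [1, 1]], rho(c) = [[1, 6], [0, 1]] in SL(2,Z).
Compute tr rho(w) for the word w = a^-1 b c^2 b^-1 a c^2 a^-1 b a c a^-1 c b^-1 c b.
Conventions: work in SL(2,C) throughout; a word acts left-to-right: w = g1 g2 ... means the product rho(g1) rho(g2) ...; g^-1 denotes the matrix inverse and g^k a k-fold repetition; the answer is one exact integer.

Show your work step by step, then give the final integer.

2606769496

rho(a^-1) = [[-2, 11], [-3, 16]]
... * rho(b) = [[-2, -3], [1, 1]]  ->  [[15, 17], [22, 25]]
... * rho(c) = [[1, 6], [0, 1]]  ->  [[15, 107], [22, 157]]
... * rho(c) = [[1, 6], [0, 1]]  ->  [[15, 197], [22, 289]]
... * rho(b^-1) = [[1, 3], [-1, -2]]  ->  [[-182, -349], [-267, -512]]
... * rho(a) = [[16, -11], [3, -2]]  ->  [[-3959, 2700], [-5808, 3961]]
... * rho(c) = [[1, 6], [0, 1]]  ->  [[-3959, -21054], [-5808, -30887]]
... * rho(c) = [[1, 6], [0, 1]]  ->  [[-3959, -44808], [-5808, -65735]]
... * rho(a^-1) = [[-2, 11], [-3, 16]]  ->  [[142342, -760477], [208821, -1115648]]
... * rho(b) = [[-2, -3], [1, 1]]  ->  [[-1045161, -1187503], [-1533290, -1742111]]
... * rho(a) = [[16, -11], [3, -2]]  ->  [[-20285085, 13871777], [-29758973, 20350412]]
... * rho(c) = [[1, 6], [0, 1]]  ->  [[-20285085, -107838733], [-29758973, -158203426]]
... * rho(a^-1) = [[-2, 11], [-3, 16]]  ->  [[364086369, -1948555663], [534128224, -2858603519]]
... * rho(c) = [[1, 6], [0, 1]]  ->  [[364086369, 235962551], [534128224, 346165825]]
... * rho(b^-1) = [[1, 3], [-1, -2]]  ->  [[128123818, 620334005], [187962399, 910053022]]
... * rho(c) = [[1, 6], [0, 1]]  ->  [[128123818, 1389076913], [187962399, 2037827416]]
... * rho(b) = [[-2, -3], [1, 1]]  ->  [[1132829277, 1004705459], [1661902618, 1473940219]]
tr = 1132829277 + 1473940219 = 2606769496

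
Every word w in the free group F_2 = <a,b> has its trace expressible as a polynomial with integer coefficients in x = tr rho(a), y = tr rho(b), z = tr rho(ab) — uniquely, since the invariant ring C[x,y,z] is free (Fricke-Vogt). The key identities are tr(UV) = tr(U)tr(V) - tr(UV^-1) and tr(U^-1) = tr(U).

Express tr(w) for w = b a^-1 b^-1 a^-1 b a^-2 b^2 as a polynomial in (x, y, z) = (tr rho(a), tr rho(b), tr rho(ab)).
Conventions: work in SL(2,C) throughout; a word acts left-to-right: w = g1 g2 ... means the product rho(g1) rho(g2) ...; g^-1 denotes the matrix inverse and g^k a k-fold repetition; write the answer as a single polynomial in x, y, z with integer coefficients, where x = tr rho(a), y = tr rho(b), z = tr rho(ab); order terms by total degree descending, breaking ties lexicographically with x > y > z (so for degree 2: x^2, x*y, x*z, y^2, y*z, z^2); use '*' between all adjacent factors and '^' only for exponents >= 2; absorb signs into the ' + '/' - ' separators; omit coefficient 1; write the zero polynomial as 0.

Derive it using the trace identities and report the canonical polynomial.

x^3*y^4*z - x^2*y^5 - 2*x^2*y^3*z^2 - 2*x^3*y^2*z + x*y^2*z^3 + 4*x^2*y^3 + 3*x^2*y*z^2 + y^5 + y^3*z^2 - x*y^2*z - x*z^3 - 3*x^2*y - 5*y^3 - 2*y*z^2 + 2*x*z + 5*y

trace(b^2) = trace(b)*trace(b) - trace(1) = y^2 - 2
trace(b^3) = trace(b)*trace(b^2) - trace(b) = y^3 - 3*y
trace(a b^2) = trace(b)*trace(a b) - trace(a) = y*z - x
trace(b^3 a) = trace(b)*trace(a b^2) - trace(a b) = y^2*z - x*y - z
trace(b a^-1 b^2) = trace(b^3)*trace(a) - trace(b^3 a) = x*y^3 - y^2*z - 2*x*y + z
trace(a b a b) = trace(b a)*trace(b a) - trace(1)   [split at repeated b] = z^2 - 2
trace(a b a) = trace(a)*trace(b a) - trace(b) = x*z - y
trace(b^2 a b a) = trace(b)*trace(a b a b) - trace(a b a) = y*z^2 - x*z - y
trace(b a^-1 b^2 a) = trace(b^2 a b)*trace(a) - trace(b^2 a b a) = x*y^2*z - x^2*y - y*z^2 + y
trace(a^-1 b a^-1 b^2) = trace(b a^-1 b^2)*trace(a) - trace(b a^-1 b^2 a) = x^2*y^3 - 2*x*y^2*z - x^2*y + y*z^2 + x*z - y
trace(b^4) = trace(b)*trace(b^3) - trace(b^2) = y^4 - 4*y^2 + 2
trace(b^4 a) = trace(b)*trace(b^2 a b) - trace(b^2 a) = y^3*z - x*y^2 - 2*y*z + x
trace(b a^-1 b^3) = trace(b^4)*trace(a) - trace(b^4 a) = x*y^4 - y^3*z - 3*x*y^2 + 2*y*z + x
trace(b^3 a b^2) = trace(b)*trace(b^3 a b) - trace(b^3 a) = y^4*z - x*y^3 - 3*y^2*z + 2*x*y + z
trace(a b^3 a b) = trace(b)*trace(b a b a b) - trace(b a b a) = y^2*z^2 - x*y*z - y^2 - z^2 + 2
trace(b a^2 b) = trace(a)*trace(b^2 a) - trace(b^2) = x*y*z - x^2 - y^2 + 2
trace(a b^3 a) = trace(b)*trace(b a^2 b) - trace(b a^2) = x*y^2*z - x^2*y - y^3 - x*z + 3*y
trace(b^3 a b^2 a) = trace(b)*trace(a b^3 a b) - trace(a b^3 a) = y^3*z^2 - 2*x*y^2*z + x^2*y - y*z^2 + x*z - y
trace(b a^-1 b^3 a b) = trace(b^3 a b^2)*trace(a) - trace(b^3 a b^2 a) = x*y^4*z - x^2*y^3 - y^3*z^2 - x*y^2*z + x^2*y + y*z^2 + y
trace(b^3 a b a b) = trace(b)*trace(b a b a b^2) - trace(b a b a b) = y^3*z^2 - x*y^2*z - y^3 - 2*y*z^2 + x*z + 3*y
trace(a b a b a b) = trace(a b a b)*trace(a b) - trace(b a)   [split at repeated a] = z^3 - 3*z
trace(a b a b a) = trace(a)*trace(b a b a) - trace(b a b) = x*z^2 - y*z - x
trace(a b a b a b^2) = trace(b)*trace(a b a b a b) - trace(a b a b a) = y*z^3 - x*z^2 - 2*y*z + x
trace(b^3 a b a b a) = trace(b)*trace(a b a b a b^2) - trace(a b a b a b) = y^2*z^3 - x*y*z^2 - 2*y^2*z - z^3 + x*y + 3*z
trace(b a^-1 b^3 a b a) = trace(b^3 a b a b)*trace(a) - trace(b^3 a b a b a) = x*y^3*z^2 - x^2*y^2*z - y^2*z^3 - x*y^3 - x*y*z^2 + x^2*z + 2*y^2*z + z^3 + 2*x*y - 3*z
trace(a^-1 b a^-1 b^3 a b) = trace(b a^-1 b^3 a b)*trace(a) - trace(b a^-1 b^3 a b a) = x^2*y^4*z - x^3*y^3 - 2*x*y^3*z^2 + y^2*z^3 + x^3*y + x*y^3 + 2*x*y*z^2 - x^2*z - 2*y^2*z - z^3 - x*y + 3*z
trace(b^-1 a^-1 b a^-1 b^3 a) = trace(a^-1 b a^-1 b^3 a)*trace(b) - trace(a^-1 b a^-1 b^3 a b) = -x^2*y^4*z + x^3*y^3 + x*y^5 + 2*x*y^3*z^2 - y^4*z - y^2*z^3 - x^3*y - 4*x*y^3 - 2*x*y*z^2 + x^2*z + 4*y^2*z + z^3 + 2*x*y - 3*z
trace(b^3 a^-1 b^-1 a^-1 b a^-1) = trace(b^-1 a^-1 b a^-1 b^3)*trace(a) - trace(b^-1 a^-1 b a^-1 b^3 a) = x^2*y^4*z - x*y^5 - 2*x*y^3*z^2 - 2*x^2*y^2*z + y^4*z + y^2*z^3 + 4*x*y^3 + 3*x*y*z^2 - 4*y^2*z - z^3 - 3*x*y + 3*z
trace(a^-1 b^4 a^-1) = trace(a^-1 b^4)*trace(a) - trace(a^-1 b^4 a) = x^2*y^4 - x*y^3*z - 3*x^2*y^2 - y^4 + 2*x*y*z + x^2 + 4*y^2 - 2
trace(b^5) = trace(b)*trace(b^4) - trace(b^3) = y^5 - 5*y^3 + 5*y
trace(b^4 a^-1 b) = trace(b^5)*trace(a) - trace(b^5 a) = x*y^5 - y^4*z - 4*x*y^3 + 3*y^2*z + 3*x*y - z
trace(b^4 a^-1 b a) = trace(b a b^4)*trace(a) - trace(b a b^4 a) = x*y^4*z - x^2*y^3 - y^3*z^2 - 2*x*y^2*z + 2*x^2*y + y^3 + 2*y*z^2 - 3*y
trace(a^-1 b^4 a^-1 b) = trace(b^4 a^-1 b)*trace(a) - trace(b^4 a^-1 b a) = x^2*y^5 - 2*x*y^4*z - 3*x^2*y^3 + y^3*z^2 + 5*x*y^2*z + x^2*y - y^3 - 2*y*z^2 - x*z + 3*y
trace(b^3 a^-1 b^-1 a^-1 b) = trace(a^-1 b^4 a^-1)*trace(b) - trace(a^-1 b^4 a^-1 b) = x*y^4*z - y^5 - y^3*z^2 - 3*x*y^2*z + 5*y^3 + 2*y*z^2 + x*z - 5*y
trace(b a^-1 b^-1 a^-1 b a^-2 b^2) = trace(b^3 a^-1 b^-1 a^-1 b a^-1)*trace(a) - trace(b^3 a^-1 b^-1 a^-1 b) = x^3*y^4*z - x^2*y^5 - 2*x^2*y^3*z^2 - 2*x^3*y^2*z + x*y^2*z^3 + 4*x^2*y^3 + 3*x^2*y*z^2 + y^5 + y^3*z^2 - x*y^2*z - x*z^3 - 3*x^2*y - 5*y^3 - 2*y*z^2 + 2*x*z + 5*y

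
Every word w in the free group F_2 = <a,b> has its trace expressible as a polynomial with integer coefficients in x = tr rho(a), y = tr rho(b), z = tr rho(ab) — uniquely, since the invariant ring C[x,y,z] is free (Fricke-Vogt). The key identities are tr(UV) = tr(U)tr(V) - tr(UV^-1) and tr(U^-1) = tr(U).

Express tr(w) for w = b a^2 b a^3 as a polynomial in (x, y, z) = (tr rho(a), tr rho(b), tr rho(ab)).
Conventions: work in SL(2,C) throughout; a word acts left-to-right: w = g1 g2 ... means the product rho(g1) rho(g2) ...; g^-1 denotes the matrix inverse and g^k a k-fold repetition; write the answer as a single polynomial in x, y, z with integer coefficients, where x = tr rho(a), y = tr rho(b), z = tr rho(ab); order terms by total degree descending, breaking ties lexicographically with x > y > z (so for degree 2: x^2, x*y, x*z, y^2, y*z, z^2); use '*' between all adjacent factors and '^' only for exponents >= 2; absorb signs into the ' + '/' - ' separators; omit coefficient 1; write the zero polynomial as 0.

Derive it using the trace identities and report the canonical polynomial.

reduce: tr(b a b a) = tr(a b) * tr(a b) - tr(1)   [split at repeated a] = z^2 - 2
tr(b a b) = tr(b) * tr(a b) - tr(a) = y*z - x
tr(b a^2 b a) = tr(a) * tr(b a b a) - tr(b a b) = x*z^2 - y*z - x
tr(a^2 b) = tr(a) * tr(b a) - tr(b) = x*z - y
reduce: tr(a^2) = tr(a) * tr(a) - tr(1) = x^2 - 2
tr(b a^2 b) = tr(b) * tr(a^2 b) - tr(a^2) = x*y*z - x^2 - y^2 + 2
tr(b a^2 b a^2) = tr(a) * tr(b a^2 b a) - tr(b a^2 b) = x^2*z^2 - 2*x*y*z + y^2 - 2
tr(b a^2 b a^3) = tr(a) * tr(b a^2 b a^2) - tr(b a^2 b a) = x^3*z^2 - 2*x^2*y*z + x*y^2 - x*z^2 + y*z - x

x^3*z^2 - 2*x^2*y*z + x*y^2 - x*z^2 + y*z - x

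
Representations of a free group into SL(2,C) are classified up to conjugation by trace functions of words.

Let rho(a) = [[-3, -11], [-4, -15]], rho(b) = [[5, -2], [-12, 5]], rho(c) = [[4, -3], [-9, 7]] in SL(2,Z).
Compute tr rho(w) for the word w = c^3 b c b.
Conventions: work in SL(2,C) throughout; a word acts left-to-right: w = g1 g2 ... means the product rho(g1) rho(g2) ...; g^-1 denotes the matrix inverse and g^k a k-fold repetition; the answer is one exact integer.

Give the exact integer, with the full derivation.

rho(c) = [[4, -3], [-9, 7]]
... * rho(c) = [[4, -3], [-9, 7]]  ->  [[43, -33], [-99, 76]]
... * rho(c) = [[4, -3], [-9, 7]]  ->  [[469, -360], [-1080, 829]]
... * rho(b) = [[5, -2], [-12, 5]]  ->  [[6665, -2738], [-15348, 6305]]
... * rho(c) = [[4, -3], [-9, 7]]  ->  [[51302, -39161], [-118137, 90179]]
... * rho(b) = [[5, -2], [-12, 5]]  ->  [[726442, -298409], [-1672833, 687169]]
tr = 726442 + 687169 = 1413611

1413611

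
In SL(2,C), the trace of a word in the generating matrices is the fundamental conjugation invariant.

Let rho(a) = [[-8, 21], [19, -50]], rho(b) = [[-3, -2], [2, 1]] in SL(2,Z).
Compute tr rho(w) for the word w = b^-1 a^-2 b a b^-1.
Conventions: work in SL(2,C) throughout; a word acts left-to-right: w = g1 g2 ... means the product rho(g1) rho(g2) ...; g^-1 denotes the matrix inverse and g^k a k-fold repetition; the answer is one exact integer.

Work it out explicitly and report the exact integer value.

rho(b^-1) = [[1, 2], [-2, -3]]
... * rho(a^-1) = [[-50, -21], [-19, -8]]  ->  [[-88, -37], [157, 66]]
... * rho(a^-1) = [[-50, -21], [-19, -8]]  ->  [[5103, 2144], [-9104, -3825]]
... * rho(b) = [[-3, -2], [2, 1]]  ->  [[-11021, -8062], [19662, 14383]]
... * rho(a) = [[-8, 21], [19, -50]]  ->  [[-65010, 171659], [115981, -306248]]
... * rho(b^-1) = [[1, 2], [-2, -3]]  ->  [[-408328, -644997], [728477, 1150706]]
tr = -408328 + 1150706 = 742378

742378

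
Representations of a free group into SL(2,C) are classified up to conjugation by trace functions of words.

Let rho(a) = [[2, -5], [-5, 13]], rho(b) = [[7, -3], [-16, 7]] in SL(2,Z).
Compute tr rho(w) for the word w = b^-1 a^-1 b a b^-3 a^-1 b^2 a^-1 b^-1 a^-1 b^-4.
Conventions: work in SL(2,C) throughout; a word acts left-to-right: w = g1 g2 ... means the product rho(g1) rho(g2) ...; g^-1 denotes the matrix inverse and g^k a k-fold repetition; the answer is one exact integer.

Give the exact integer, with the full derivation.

rho(b^-1) = [[7, 3], [16, 7]]
... * rho(a^-1) = [[13, 5], [5, 2]]  ->  [[106, 41], [243, 94]]
... * rho(b) = [[7, -3], [-16, 7]]  ->  [[86, -31], [197, -71]]
... * rho(a) = [[2, -5], [-5, 13]]  ->  [[327, -833], [749, -1908]]
... * rho(b^-1) = [[7, 3], [16, 7]]  ->  [[-11039, -4850], [-25285, -11109]]
... * rho(b^-1) = [[7, 3], [16, 7]]  ->  [[-154873, -67067], [-354739, -153618]]
... * rho(b^-1) = [[7, 3], [16, 7]]  ->  [[-2157183, -934088], [-4941061, -2139543]]
... * rho(a^-1) = [[13, 5], [5, 2]]  ->  [[-32713819, -12654091], [-74931508, -28984391]]
... * rho(b) = [[7, -3], [-16, 7]]  ->  [[-26531277, 9562820], [-60770300, 21903787]]
... * rho(b) = [[7, -3], [-16, 7]]  ->  [[-338724059, 146533571], [-775852692, 335637409]]
... * rho(a^-1) = [[13, 5], [5, 2]]  ->  [[-3670744912, -1400553153], [-8407897951, -3207988642]]
... * rho(b^-1) = [[7, 3], [16, 7]]  ->  [[-48104064832, -20816106807], [-110183103929, -47679614347]]
... * rho(a^-1) = [[13, 5], [5, 2]]  ->  [[-729433376851, -282152537774], [-1670778422812, -646274748339]]
... * rho(b^-1) = [[7, 3], [16, 7]]  ->  [[-9620474242341, -4163367894971], [-22035844933108, -9536258506809]]
... * rho(b^-1) = [[7, 3], [16, 7]]  ->  [[-133957206015923, -58004997991820], [-306831050640700, -132861344346987]]
... * rho(b^-1) = [[7, 3], [16, 7]]  ->  [[-1865780409980581, -807906603990509], [-4273598864036692, -1850522562351009]]
... * rho(b^-1) = [[7, 3], [16, 7]]  ->  [[-25986968533712211, -11252687457875306], [-59523553045872988, -25774454528567139]]
tr = -25986968533712211 + -25774454528567139 = -51761423062279350

-51761423062279350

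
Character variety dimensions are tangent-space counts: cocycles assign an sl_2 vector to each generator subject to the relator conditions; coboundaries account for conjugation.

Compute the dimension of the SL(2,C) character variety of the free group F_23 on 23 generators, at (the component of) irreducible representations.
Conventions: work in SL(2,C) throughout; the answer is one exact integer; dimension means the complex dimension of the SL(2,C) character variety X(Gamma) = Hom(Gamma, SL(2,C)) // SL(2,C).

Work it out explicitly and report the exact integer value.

66

Gamma = F_23 has 23 generators and no relators.
Z^1(Gamma, Ad rho) = (sl_2)^23: a cocycle is a free choice of one sl_2 vector per generator, so dim Z^1 = 3*23 = 69.
At an irreducible rho the centralizer of the image in sl_2 is 0, so the coboundary map sl_2 -> Z^1 is injective: dim B^1 = 3.
dim X = dim H^1 = dim Z^1 - dim B^1 = 69 - 3 = 66.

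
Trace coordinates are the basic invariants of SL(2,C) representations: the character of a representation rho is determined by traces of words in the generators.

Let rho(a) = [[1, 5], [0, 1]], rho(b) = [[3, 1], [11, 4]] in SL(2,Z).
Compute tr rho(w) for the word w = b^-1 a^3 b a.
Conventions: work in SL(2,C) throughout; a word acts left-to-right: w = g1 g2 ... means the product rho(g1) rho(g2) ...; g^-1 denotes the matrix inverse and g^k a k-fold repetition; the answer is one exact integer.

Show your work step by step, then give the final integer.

rho(b^-1) = [[4, -1], [-11, 3]]
... * rho(a) = [[1, 5], [0, 1]]  ->  [[4, 19], [-11, -52]]
... * rho(a) = [[1, 5], [0, 1]]  ->  [[4, 39], [-11, -107]]
... * rho(a) = [[1, 5], [0, 1]]  ->  [[4, 59], [-11, -162]]
... * rho(b) = [[3, 1], [11, 4]]  ->  [[661, 240], [-1815, -659]]
... * rho(a) = [[1, 5], [0, 1]]  ->  [[661, 3545], [-1815, -9734]]
tr = 661 + -9734 = -9073

-9073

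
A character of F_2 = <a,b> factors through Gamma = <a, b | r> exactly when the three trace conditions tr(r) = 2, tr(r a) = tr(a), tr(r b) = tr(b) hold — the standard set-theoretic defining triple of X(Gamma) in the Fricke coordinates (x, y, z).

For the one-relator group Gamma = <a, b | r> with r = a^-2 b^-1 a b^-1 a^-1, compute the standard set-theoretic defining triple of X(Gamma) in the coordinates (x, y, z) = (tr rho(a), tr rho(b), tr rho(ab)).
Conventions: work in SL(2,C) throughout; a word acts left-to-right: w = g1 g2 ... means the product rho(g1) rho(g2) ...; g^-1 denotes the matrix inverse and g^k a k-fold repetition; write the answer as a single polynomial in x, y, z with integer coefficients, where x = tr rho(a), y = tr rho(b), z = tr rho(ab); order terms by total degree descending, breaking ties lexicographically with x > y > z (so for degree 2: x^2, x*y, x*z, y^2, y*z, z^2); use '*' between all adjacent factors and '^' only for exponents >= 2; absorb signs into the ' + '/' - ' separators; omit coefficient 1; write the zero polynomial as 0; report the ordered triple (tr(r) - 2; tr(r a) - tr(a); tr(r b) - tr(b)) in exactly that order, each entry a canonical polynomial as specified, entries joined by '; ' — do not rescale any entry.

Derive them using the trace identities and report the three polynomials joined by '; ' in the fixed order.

trace(a^-1) = trace(a) = x
trace(a^-2) = trace(a^-1) * trace(a) - trace(1) = x^2 - 2
trace(a^-1 b) = trace(b) * trace(a) - trace(b a) = x*y - z
trace(a^-2 b) = trace(a^-1 b) * trace(a) - trace(a^-1 b a) = x^2*y - x*z - y
trace(b^-1 a^-2) = trace(a^-2) * trace(b) - trace(a^-2 b) = x*z - y
trace(a b a b) = trace(a b) * trace(a b) - trace(1) = z^2 - 2
trace(b a b^-1 a) = trace(a b a) * trace(b) - trace(a b a b) = x*y*z - y^2 - z^2 + 2
trace(b a b^-1 a^-1) = trace(b a b^-1) * trace(a) - trace(b a b^-1 a) = -x*y*z + x^2 + y^2 + z^2 - 2
trace(a^-1 b a b^-1 a^-1) = trace(b a b^-1 a^-1) * trace(a) - trace(b a b^-1) = -x^2*y*z + x^3 + x*y^2 + x*z^2 - 3*x
trace(a b^-1 a^-3 b) = trace(a^-1 b a b^-1 a^-1) * trace(a) - trace(a^-1 b a b^-1) = -x^3*y*z + x^4 + x^2*y^2 + x^2*z^2 + x*y*z - 4*x^2 - y^2 - z^2 + 2
trace(a^-2 b^-1 a b^-1 a^-1) = trace(a b^-1 a^-3) * trace(b) - trace(a b^-1 a^-3 b) = x^3*y*z - x^4 - x^2*y^2 - x^2*z^2 + 4*x^2 + z^2 - 2
trace(a^-1 b^-1 a b^-1) = trace(a^-1 b^-1 a) * trace(b) - trace(a^-1 b^-1 a b) = x*y*z - x^2 - z^2 + 2
trace(b^-1 a b^-1) = trace(a b^-1) * trace(b) - trace(a) = x*y^2 - y*z - x
trace(a^-2 b^-1 a b^-1) = trace(a^-1 b^-1 a b^-1) * trace(a) - trace(a^-1 b^-1 a b^-1 a) = x^2*y*z - x^3 - x*y^2 - x*z^2 + y*z + 3*x
trace(b a b a b) = trace(b) * trace(a b a b) - trace(a b a) = y*z^2 - x*z - y
trace(b a b a b a) = trace(b a b a) * trace(b a) - trace(a b) = z^3 - 3*z
trace(a b a^-1 b a b) = trace(b a b a b) * trace(a) - trace(b a b a b a) = x*y*z^2 - x^2*z - z^3 - x*y + 3*z
trace(a^-1 b a b^-1 a b) = trace(a b a^-1 b a) * trace(b) - trace(a b a^-1 b a b) = x^2*y^2*z - x^3*y - x*y^3 - 2*x*y*z^2 + x^2*z + y^2*z + z^3 + 4*x*y - 3*z
trace(b^-1 a b^-1 a^-1 b a) = trace(a^-1 b a b^-1 a) * trace(b) - trace(a^-1 b a b^-1 a b) = -x^2*y^2*z + x^3*y + x*y^3 + 2*x*y*z^2 - x^2*z - y^2*z - z^3 - 3*x*y + 3*z
trace(a^-1 b^-1 a b^-1 a^-1 b) = trace(b^-1 a b^-1 a^-1 b) * trace(a) - trace(b^-1 a b^-1 a^-1 b a) = x^2*y^2*z - x^3*y - x*y^3 - 2*x*y*z^2 + x^2*z + y^2*z + z^3 + 4*x*y - 3*z
trace(a^-2 b^-1 a b^-1 a^-1 b) = trace(a^-1 b^-1 a b^-1 a^-1 b) * trace(a) - trace(a^-1 b^-1 a b^-1 a^-1 b a) = x^3*y^2*z - x^4*y - x^2*y^3 - 2*x^2*y*z^2 + x^3*z + x*y^2*z + x*z^3 + 4*x^2*y - 3*x*z - y
assemble the triple (trace(r) - 2; trace(r a) - x; trace(r b) - y)

x^3*y*z - x^4 - x^2*y^2 - x^2*z^2 + 4*x^2 + z^2 - 4; x^2*y*z - x^3 - x*y^2 - x*z^2 + y*z + 2*x; x^3*y^2*z - x^4*y - x^2*y^3 - 2*x^2*y*z^2 + x^3*z + x*y^2*z + x*z^3 + 4*x^2*y - 3*x*z - 2*y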